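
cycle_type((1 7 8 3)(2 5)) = 2.4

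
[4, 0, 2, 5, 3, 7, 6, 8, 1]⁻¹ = [1, 8, 2, 4, 0, 3, 6, 5, 7]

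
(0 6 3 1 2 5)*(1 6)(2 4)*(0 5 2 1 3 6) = (0 3)(1 4)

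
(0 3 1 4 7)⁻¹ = (0 7 4 1 3)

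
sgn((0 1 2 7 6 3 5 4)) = -1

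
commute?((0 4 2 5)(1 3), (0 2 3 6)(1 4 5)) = no:(0 4 2 5)(1 3)*(0 2 3 6)(1 4 5) = (0 5 2 1 6)(3 4), (0 2 3 6)(1 4 5)*(0 4 2 5)(1 3) = (0 5 3 6 4)(1 2)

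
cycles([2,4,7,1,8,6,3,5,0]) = (0 2 7 5 6 3 1 4 8)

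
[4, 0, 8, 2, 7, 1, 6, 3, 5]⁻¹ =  [1, 5, 3, 7, 0, 8, 6, 4, 2]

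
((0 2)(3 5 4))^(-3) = (0 2)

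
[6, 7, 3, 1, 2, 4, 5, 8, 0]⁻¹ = [8, 3, 4, 2, 5, 6, 0, 1, 7]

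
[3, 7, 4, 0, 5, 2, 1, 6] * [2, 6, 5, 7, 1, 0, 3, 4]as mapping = [0→7, 1→4, 2→1, 3→2, 4→0, 5→5, 6→6, 7→3]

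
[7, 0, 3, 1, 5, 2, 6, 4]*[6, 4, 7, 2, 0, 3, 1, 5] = [5, 6, 2, 4, 3, 7, 1, 0]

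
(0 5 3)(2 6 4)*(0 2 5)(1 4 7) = (1 4 5 3 2 6 7)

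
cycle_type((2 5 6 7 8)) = 5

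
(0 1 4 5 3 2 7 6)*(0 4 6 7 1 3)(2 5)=(0 3 5)(1 6 4 2)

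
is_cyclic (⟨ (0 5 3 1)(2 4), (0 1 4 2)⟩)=no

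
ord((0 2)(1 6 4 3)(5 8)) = 4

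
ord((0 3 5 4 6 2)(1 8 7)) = 6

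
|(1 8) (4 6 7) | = 6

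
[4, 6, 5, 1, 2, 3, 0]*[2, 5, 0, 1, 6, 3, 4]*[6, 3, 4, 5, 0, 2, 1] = [1, 0, 5, 2, 6, 3, 4]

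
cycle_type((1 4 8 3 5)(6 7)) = 2.5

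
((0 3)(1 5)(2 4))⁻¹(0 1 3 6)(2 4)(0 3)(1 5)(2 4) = (0 6 3 5)(2 4)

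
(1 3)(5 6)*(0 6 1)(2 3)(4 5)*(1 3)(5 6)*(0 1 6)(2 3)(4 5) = (0 4)(1 3)(2 6 5)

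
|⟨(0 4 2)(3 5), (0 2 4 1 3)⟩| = 720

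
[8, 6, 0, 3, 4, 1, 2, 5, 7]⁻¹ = [2, 5, 6, 3, 4, 7, 1, 8, 0]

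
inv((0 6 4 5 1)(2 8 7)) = (0 1 5 4 6)(2 7 8)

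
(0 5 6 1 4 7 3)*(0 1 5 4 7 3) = (0 4 3 1 7)(5 6)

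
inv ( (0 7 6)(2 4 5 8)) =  (0 6 7)(2 8 5 4)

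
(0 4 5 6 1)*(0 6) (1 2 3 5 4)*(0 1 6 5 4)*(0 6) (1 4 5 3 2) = (1 3 5 4 6) 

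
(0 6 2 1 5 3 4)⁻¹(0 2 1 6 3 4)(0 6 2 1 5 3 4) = (0 6 1 5 2 4)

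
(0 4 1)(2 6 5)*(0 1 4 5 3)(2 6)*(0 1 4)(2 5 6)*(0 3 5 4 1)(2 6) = (0 2 4 3)(5 6)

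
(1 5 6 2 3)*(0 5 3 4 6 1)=(0 5 1 3)(2 4 6)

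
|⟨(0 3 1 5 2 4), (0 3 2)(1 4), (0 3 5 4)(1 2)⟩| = 720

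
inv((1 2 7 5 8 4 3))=(1 3 4 8 5 7 2)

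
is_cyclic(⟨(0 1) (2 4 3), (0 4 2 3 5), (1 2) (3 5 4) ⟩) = no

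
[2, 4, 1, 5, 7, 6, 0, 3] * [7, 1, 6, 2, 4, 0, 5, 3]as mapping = [0→6, 1→4, 2→1, 3→0, 4→3, 5→5, 6→7, 7→2]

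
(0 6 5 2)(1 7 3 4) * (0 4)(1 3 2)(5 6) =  (0 5 1 7 2 4 3)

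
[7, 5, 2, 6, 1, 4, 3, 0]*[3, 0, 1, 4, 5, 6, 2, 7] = [7, 6, 1, 2, 0, 5, 4, 3]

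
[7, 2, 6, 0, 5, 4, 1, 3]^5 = [3, 6, 1, 7, 5, 4, 2, 0]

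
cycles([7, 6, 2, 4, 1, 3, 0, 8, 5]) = (0 7 8 5 3 4 1 6)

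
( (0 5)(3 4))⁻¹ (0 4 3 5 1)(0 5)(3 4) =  (0 1 5 3 4)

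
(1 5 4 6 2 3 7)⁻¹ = (1 7 3 2 6 4 5)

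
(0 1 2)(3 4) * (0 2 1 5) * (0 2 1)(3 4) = (0 5 2 1)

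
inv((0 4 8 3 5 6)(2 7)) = (0 6 5 3 8 4)(2 7)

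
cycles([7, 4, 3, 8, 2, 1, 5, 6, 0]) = (0 7 6 5 1 4 2 3 8)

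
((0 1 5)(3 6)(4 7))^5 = (0 5 1)(3 6)(4 7)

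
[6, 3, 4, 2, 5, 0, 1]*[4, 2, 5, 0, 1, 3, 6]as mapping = [0→6, 1→0, 2→1, 3→5, 4→3, 5→4, 6→2]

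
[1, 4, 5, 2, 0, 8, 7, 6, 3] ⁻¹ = [4, 0, 3, 8, 1, 2, 7, 6, 5] 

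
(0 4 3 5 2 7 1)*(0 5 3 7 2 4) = (1 5 4 7)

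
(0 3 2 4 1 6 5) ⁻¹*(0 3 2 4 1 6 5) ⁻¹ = (0 6 4 3 5 1 2) 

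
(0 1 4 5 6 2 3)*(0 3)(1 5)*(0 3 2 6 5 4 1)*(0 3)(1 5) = (0 4 3 2)(1 5)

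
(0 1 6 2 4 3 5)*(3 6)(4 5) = (0 1 3 4 6 2 5)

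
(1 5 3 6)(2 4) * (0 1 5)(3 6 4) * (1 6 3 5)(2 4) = (0 6 1)(2 5 3)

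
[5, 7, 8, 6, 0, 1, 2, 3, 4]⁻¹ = [4, 5, 6, 7, 8, 0, 3, 1, 2]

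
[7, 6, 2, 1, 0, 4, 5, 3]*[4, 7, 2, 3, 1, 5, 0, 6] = [6, 0, 2, 7, 4, 1, 5, 3]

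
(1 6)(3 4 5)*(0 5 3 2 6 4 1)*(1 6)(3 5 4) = (0 4 5 2 1 3 6)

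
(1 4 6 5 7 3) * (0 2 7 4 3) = (0 2 7)(1 3)(4 6 5)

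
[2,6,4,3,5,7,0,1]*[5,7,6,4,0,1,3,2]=[6,3,0,4,1,2,5,7]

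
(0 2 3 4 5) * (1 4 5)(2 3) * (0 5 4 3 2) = (0 2)(1 3 4)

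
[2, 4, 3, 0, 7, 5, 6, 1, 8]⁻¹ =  [3, 7, 0, 2, 1, 5, 6, 4, 8]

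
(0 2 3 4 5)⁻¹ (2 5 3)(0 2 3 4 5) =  (0 4 3)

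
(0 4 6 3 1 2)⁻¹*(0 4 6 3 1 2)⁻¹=(0 1 6)(2 3 4)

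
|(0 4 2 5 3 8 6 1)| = 8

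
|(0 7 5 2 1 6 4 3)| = 8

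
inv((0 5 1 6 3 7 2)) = (0 2 7 3 6 1 5)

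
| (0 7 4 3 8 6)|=6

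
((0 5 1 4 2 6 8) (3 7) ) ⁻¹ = (0 8 6 2 4 1 5) (3 7) 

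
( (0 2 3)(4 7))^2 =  (0 3 2)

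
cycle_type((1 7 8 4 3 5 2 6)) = 8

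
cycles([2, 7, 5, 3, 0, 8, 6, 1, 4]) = (0 2 5 8 4)(1 7)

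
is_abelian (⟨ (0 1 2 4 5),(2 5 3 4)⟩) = no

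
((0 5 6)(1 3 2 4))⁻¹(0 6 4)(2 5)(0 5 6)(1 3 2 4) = (0 1 5)(4 6)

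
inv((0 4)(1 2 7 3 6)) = (0 4)(1 6 3 7 2)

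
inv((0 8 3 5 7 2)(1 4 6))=(0 2 7 5 3 8)(1 6 4)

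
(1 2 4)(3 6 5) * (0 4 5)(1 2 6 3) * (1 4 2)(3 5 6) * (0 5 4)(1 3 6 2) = (0 1 6 5)(3 4)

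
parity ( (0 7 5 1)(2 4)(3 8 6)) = even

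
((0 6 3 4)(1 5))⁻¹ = (0 4 3 6)(1 5)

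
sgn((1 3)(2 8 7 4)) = 1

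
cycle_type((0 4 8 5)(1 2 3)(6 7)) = 2.3.4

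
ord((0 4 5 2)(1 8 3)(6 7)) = 12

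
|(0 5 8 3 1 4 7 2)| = 8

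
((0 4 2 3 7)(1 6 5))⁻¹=(0 7 3 2 4)(1 5 6)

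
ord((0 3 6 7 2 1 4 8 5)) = 9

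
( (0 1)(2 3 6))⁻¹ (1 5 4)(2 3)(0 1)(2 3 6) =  (0 5 4)(3 6)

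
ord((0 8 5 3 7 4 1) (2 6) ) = 14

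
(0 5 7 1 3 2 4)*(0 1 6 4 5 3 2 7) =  (0 3 7 6 4 1 2 5)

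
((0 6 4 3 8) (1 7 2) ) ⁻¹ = (0 8 3 4 6) (1 2 7) 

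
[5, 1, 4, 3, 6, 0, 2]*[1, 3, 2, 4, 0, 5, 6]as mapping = [0→5, 1→3, 2→0, 3→4, 4→6, 5→1, 6→2]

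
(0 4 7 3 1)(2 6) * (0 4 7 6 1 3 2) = (0 7 2 1 4 6)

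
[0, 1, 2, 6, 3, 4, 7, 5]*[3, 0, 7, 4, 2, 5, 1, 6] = [3, 0, 7, 1, 4, 2, 6, 5]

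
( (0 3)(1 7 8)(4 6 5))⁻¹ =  (0 3)(1 8 7)(4 5 6)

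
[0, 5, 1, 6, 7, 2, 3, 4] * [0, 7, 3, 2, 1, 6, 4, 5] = [0, 6, 7, 4, 5, 3, 2, 1]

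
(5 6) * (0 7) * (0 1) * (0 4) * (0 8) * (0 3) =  (0 7 1 4 8 3)(5 6)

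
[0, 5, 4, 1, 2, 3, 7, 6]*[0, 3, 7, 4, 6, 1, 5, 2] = [0, 1, 6, 3, 7, 4, 2, 5]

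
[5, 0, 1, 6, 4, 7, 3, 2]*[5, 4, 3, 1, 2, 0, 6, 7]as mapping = [0→0, 1→5, 2→4, 3→6, 4→2, 5→7, 6→1, 7→3]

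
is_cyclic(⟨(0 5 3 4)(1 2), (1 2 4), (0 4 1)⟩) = no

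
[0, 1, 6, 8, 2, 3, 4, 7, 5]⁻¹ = [0, 1, 4, 5, 6, 8, 2, 7, 3]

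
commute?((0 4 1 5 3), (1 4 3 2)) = no:(0 4 1 5 3)*(1 4 3 2) = (0 3)(1 5 2), (1 4 3 2)*(0 4 1 5 3) = (0 4)(2 5 3)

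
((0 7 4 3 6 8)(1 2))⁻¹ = (0 8 6 3 4 7)(1 2)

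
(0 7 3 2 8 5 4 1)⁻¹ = (0 1 4 5 8 2 3 7)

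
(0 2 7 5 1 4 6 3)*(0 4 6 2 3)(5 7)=(0 3 4 2 5 1 6)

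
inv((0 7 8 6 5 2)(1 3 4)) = (0 2 5 6 8 7)(1 4 3)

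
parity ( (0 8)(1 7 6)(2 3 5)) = odd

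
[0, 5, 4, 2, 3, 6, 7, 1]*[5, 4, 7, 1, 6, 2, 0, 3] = [5, 2, 6, 7, 1, 0, 3, 4]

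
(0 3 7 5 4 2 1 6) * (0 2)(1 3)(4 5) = (0 1 6 2 3 7 4)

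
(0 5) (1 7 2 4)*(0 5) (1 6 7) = (2 4 6 7) 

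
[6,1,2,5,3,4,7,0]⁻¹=[7,1,2,4,5,3,0,6]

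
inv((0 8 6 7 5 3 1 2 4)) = (0 4 2 1 3 5 7 6 8)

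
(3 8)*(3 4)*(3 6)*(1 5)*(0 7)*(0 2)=(0 7 2)(1 5)(3 8 4 6)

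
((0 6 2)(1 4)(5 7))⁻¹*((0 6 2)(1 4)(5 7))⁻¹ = (0 6 2)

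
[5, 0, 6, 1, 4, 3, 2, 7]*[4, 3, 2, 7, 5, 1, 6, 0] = [1, 4, 6, 3, 5, 7, 2, 0]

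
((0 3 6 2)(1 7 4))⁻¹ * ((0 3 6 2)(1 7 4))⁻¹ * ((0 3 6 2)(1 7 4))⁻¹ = (0 3 6 2)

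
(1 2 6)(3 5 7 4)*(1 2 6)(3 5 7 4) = (1 6 2)(3 7)(4 5)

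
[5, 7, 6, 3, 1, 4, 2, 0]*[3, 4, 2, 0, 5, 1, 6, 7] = [1, 7, 6, 0, 4, 5, 2, 3]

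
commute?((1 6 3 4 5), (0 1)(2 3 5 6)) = no:(1 6 3 4 5) * (0 1)(2 3 5 6) = (0 1 2 3 4 6 5), (0 1)(2 3 5 6) * (1 6 3 4 5) = (0 6 2 4 5 3 1)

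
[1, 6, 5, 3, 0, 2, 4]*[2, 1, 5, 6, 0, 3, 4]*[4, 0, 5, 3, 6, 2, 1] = [0, 6, 3, 1, 5, 2, 4]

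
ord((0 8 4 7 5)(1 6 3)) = 15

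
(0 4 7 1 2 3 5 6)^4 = (0 2)(1 6)(3 4)(5 7)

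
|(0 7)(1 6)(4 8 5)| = 6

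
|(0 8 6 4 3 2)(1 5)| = 6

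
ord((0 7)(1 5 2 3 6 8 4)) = 14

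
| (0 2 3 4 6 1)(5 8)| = 6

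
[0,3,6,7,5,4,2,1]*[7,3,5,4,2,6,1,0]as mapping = [0→7,1→4,2→1,3→0,4→6,5→2,6→5,7→3]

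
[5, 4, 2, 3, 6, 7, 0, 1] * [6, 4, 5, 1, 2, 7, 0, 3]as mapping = [0→7, 1→2, 2→5, 3→1, 4→0, 5→3, 6→6, 7→4]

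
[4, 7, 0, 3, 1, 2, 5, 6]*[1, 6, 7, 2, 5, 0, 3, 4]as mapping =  [0→5, 1→4, 2→1, 3→2, 4→6, 5→7, 6→0, 7→3]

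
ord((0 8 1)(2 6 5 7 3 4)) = 6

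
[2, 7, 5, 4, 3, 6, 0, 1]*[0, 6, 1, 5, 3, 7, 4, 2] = [1, 2, 7, 3, 5, 4, 0, 6]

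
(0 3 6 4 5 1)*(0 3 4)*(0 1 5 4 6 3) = (0 6 1)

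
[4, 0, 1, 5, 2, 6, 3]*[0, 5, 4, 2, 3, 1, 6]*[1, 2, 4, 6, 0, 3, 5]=[6, 1, 3, 2, 0, 5, 4]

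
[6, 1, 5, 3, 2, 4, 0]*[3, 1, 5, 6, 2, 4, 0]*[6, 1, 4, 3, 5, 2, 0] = [6, 1, 5, 0, 2, 4, 3] 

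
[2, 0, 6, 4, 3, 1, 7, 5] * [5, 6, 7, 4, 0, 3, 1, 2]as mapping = [0→7, 1→5, 2→1, 3→0, 4→4, 5→6, 6→2, 7→3]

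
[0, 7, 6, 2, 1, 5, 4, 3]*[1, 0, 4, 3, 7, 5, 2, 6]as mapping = [0→1, 1→6, 2→2, 3→4, 4→0, 5→5, 6→7, 7→3]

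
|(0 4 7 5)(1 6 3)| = 12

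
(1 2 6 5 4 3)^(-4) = (1 6 4)(2 5 3)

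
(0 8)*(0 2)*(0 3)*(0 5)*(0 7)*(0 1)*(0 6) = (0 8 2 3 5 7 1 6)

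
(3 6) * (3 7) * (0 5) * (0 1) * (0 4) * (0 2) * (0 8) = (0 5 1 4 2 8)(3 6 7)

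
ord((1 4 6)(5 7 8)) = 3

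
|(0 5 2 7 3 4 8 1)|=8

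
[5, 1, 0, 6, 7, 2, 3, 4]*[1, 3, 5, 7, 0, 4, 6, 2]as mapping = [0→4, 1→3, 2→1, 3→6, 4→2, 5→5, 6→7, 7→0]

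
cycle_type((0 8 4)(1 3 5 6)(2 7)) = 2.3.4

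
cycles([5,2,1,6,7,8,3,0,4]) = (0 5 8 4 7)(1 2)(3 6)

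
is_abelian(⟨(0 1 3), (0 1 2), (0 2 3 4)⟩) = no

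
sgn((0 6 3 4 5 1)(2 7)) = 1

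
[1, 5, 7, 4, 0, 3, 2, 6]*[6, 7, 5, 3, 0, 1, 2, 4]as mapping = [0→7, 1→1, 2→4, 3→0, 4→6, 5→3, 6→5, 7→2]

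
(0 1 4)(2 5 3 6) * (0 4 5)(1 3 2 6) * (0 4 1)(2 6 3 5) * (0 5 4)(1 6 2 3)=(0 4 6 1 3 5 2)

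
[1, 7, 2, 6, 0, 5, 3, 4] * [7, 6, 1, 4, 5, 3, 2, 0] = [6, 0, 1, 2, 7, 3, 4, 5]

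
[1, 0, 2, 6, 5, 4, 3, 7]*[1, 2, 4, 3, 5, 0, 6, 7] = [2, 1, 4, 6, 0, 5, 3, 7]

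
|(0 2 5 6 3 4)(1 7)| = 6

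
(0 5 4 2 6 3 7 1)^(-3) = (0 3 4 1 6 5 7 2)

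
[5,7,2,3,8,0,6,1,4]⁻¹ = [5,7,2,3,8,0,6,1,4]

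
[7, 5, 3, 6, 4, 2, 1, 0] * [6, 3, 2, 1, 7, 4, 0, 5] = [5, 4, 1, 0, 7, 2, 3, 6]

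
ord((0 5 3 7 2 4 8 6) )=8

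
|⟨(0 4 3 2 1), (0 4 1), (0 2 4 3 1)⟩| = 60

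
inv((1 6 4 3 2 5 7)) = (1 7 5 2 3 4 6)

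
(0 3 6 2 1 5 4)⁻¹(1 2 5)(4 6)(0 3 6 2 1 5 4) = (0 2)(1 4 5)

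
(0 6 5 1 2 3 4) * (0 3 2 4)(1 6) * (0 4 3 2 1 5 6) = (0 5)(1 3 4 2)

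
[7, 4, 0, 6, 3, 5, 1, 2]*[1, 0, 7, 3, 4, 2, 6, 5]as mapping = [0→5, 1→4, 2→1, 3→6, 4→3, 5→2, 6→0, 7→7]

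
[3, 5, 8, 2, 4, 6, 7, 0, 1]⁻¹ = [7, 8, 3, 0, 4, 1, 5, 6, 2]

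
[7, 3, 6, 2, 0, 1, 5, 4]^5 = [4, 1, 2, 3, 7, 5, 6, 0]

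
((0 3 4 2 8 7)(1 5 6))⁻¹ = (0 7 8 2 4 3)(1 6 5)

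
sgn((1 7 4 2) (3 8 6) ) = -1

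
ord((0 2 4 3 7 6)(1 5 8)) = 6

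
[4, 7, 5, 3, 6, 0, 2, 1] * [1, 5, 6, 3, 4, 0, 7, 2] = [4, 2, 0, 3, 7, 1, 6, 5]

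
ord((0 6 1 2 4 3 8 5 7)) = 9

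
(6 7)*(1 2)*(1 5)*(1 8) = (1 2 5 8)(6 7)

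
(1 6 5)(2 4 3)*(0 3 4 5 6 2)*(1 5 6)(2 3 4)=(0 4 2 6 1 3)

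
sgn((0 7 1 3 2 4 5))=1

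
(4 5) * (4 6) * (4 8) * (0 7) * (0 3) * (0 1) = (0 7 3 1)(4 5 6 8)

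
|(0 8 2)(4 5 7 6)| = 12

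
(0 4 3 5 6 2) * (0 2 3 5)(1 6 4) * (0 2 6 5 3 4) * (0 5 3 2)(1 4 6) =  (0 4 2 1 3)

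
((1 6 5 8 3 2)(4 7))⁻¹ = (1 2 3 8 5 6)(4 7)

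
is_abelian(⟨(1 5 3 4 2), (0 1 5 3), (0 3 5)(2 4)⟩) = no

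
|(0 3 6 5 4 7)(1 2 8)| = 6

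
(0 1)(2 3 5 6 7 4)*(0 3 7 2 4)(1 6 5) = (0 6 2 7)(1 3)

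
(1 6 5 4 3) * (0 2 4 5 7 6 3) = (0 2 4) (1 3) (6 7) 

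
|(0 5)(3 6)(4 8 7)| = 6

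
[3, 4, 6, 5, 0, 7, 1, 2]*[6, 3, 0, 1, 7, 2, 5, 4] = [1, 7, 5, 2, 6, 4, 3, 0]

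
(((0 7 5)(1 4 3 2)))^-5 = (0 7 5)(1 2 3 4)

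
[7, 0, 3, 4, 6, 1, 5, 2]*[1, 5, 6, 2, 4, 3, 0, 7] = [7, 1, 2, 4, 0, 5, 3, 6]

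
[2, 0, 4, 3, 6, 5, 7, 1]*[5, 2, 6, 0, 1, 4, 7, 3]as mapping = [0→6, 1→5, 2→1, 3→0, 4→7, 5→4, 6→3, 7→2]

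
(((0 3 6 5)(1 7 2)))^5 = (0 3 6 5)(1 2 7)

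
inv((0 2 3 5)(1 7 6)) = (0 5 3 2)(1 6 7)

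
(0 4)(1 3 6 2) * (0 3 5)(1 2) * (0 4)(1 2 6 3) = (1 5 4)(2 6)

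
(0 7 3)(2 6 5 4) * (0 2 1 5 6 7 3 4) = (0 3 2 7 4 1 5)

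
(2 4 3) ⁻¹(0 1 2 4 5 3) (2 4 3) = (0 1 4 3 5 2) 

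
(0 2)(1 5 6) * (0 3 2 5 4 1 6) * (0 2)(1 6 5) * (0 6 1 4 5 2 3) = (0 4 1 5 3 6 2)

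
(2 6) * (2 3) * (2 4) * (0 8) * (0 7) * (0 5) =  (0 8 7 5)(2 6 3 4)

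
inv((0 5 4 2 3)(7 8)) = (0 3 2 4 5)(7 8)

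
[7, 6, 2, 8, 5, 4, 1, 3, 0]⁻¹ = [8, 6, 2, 7, 5, 4, 1, 0, 3]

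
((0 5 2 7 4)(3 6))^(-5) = (3 6)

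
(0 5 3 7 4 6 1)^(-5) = (0 3 4 1 5 7 6)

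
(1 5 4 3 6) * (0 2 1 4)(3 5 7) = (0 2 1 7 3 6 4 5)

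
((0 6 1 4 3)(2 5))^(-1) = (0 3 4 1 6)(2 5)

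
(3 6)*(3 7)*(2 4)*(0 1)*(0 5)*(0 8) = (0 1 5 8) (2 4) (3 6 7) 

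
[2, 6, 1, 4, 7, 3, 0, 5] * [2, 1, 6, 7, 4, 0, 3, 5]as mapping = [0→6, 1→3, 2→1, 3→4, 4→5, 5→7, 6→2, 7→0]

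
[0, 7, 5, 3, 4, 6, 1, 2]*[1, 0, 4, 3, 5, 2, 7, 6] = [1, 6, 2, 3, 5, 7, 0, 4]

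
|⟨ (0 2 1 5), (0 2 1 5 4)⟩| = 120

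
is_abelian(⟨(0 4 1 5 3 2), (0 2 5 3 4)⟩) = no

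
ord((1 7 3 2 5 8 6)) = 7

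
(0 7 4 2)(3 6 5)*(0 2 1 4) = (0 7)(1 4)(3 6 5)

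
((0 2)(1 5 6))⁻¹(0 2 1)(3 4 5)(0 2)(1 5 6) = (0 5 2)(3 4 6)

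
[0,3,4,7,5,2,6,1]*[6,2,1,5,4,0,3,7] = [6,5,4,7,0,1,3,2]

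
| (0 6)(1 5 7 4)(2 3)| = 4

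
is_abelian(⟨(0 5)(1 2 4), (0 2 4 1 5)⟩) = no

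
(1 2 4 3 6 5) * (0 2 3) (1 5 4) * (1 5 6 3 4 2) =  (0 1 4) (2 5 6) 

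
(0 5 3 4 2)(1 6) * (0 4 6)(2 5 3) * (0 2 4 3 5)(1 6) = (0 5 4)(1 2 3)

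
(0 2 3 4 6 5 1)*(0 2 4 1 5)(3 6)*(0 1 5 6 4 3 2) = (0 3 5 6 1)(2 4)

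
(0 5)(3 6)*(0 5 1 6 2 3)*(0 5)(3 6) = (0 1 3 2 6 5)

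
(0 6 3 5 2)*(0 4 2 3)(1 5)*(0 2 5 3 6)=(1 3)(2 4 5 6)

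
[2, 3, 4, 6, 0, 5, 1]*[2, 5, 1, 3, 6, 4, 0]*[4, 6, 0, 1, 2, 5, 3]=[6, 1, 3, 4, 0, 2, 5]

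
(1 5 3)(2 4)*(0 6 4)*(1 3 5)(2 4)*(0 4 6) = (2 4 6)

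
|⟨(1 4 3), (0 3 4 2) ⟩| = 120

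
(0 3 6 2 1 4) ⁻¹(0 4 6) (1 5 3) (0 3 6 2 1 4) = (0 2 3) (4 5 6) 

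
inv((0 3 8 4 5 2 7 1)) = (0 1 7 2 5 4 8 3)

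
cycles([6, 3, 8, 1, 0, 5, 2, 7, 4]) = (0 6 2 8 4) (1 3) 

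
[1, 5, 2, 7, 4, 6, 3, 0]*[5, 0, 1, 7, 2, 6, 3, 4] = [0, 6, 1, 4, 2, 3, 7, 5]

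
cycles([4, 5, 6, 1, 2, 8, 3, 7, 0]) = (0 4 2 6 3 1 5 8)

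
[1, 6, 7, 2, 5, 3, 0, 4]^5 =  [6, 0, 2, 3, 4, 5, 1, 7]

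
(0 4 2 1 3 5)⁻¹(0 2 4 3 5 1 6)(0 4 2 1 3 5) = (0 3 6 4 1 2 5)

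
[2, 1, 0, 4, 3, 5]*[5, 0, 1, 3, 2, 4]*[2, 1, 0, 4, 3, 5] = [1, 2, 5, 0, 4, 3]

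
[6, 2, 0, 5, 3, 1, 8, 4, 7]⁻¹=[2, 5, 1, 4, 7, 3, 0, 8, 6]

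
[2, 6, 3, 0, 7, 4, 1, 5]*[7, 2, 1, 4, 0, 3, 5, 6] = [1, 5, 4, 7, 6, 0, 2, 3]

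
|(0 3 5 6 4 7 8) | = 7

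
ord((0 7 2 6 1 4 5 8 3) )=9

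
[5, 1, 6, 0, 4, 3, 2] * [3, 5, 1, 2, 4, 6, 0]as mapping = [0→6, 1→5, 2→0, 3→3, 4→4, 5→2, 6→1]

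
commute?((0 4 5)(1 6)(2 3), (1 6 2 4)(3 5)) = no:(0 4 5)(1 6)(2 3)*(1 6 2 4)(3 5) = (0 1 2 5)(3 4), (1 6 2 4)(3 5)*(0 4 5)(1 6)(2 3) = (0 4 6 3)(2 5)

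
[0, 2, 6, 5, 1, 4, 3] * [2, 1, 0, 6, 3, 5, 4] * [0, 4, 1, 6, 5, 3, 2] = [1, 0, 5, 3, 4, 6, 2]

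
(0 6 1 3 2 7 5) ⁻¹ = (0 5 7 2 3 1 6) 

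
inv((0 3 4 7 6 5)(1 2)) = (0 5 6 7 4 3)(1 2)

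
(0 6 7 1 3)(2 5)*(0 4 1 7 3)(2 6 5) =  (0 5 6 3 4 1)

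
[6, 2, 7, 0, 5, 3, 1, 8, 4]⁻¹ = [3, 6, 1, 5, 8, 4, 0, 2, 7]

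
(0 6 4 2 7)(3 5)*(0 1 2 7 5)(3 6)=(0 3)(1 2 5 6 4 7)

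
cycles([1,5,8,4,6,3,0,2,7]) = (0 1 5 3 4 6)(2 8 7)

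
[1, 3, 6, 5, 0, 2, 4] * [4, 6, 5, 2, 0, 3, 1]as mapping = [0→6, 1→2, 2→1, 3→3, 4→4, 5→5, 6→0]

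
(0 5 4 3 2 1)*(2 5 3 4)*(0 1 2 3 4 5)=(0 4 5 3)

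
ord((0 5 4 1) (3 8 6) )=12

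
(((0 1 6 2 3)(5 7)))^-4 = (0 1 6 2 3)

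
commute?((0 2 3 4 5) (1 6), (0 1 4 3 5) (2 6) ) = no:(0 2 3 4 5) (1 6)*(0 1 4 3 5) (2 6) = (0 6 4) (1 2 5), (0 1 4 3 5) (2 6)*(0 2 3 4 5) (1 6) = (0 6 3) (1 5 2) 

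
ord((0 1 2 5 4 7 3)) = 7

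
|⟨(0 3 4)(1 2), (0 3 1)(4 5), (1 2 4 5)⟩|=720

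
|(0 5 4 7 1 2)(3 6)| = 6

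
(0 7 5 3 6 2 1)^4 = (0 6 7 2 5 1 3)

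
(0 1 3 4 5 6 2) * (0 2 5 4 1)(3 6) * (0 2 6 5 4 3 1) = (0 2 6 4 3)(1 5)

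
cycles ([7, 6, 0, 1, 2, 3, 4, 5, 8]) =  (0 7 5 3 1 6 4 2)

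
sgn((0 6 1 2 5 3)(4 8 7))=-1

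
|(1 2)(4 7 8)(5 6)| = 6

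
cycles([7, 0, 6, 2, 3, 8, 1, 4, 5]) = (0 7 4 3 2 6 1)(5 8)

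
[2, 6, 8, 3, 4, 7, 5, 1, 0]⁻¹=[8, 7, 0, 3, 4, 6, 1, 5, 2]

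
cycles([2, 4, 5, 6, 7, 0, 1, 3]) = (0 2 5)(1 4 7 3 6)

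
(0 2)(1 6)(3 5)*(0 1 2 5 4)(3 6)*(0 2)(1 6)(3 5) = (0 3 4 2 6)(1 5)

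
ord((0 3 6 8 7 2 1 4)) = 8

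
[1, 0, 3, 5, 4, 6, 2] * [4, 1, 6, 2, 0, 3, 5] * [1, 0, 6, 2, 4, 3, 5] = [0, 4, 6, 2, 1, 3, 5]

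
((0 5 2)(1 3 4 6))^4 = (0 5 2)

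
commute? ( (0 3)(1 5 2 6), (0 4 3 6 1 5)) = no: (0 3)(1 5 2 6)*(0 4 3 6 1 5) = (0 6 5 2 1)(3 4), (0 4 3 6 1 5)*(0 3)(1 5 2 6) = (0 4)(1 2 6 5 3)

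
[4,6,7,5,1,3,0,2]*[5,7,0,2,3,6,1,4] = [3,1,4,6,7,2,5,0]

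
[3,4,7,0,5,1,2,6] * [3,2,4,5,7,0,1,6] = [5,7,6,3,0,2,4,1]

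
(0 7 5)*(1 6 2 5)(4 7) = (0 4 7 1 6 2 5)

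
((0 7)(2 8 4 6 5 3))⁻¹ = (0 7)(2 3 5 6 4 8)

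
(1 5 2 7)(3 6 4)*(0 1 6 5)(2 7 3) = (0 1)(2 3 5 7 6 4)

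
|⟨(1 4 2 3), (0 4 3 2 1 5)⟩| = 120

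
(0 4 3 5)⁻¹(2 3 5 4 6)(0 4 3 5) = (0 3 6 2 5)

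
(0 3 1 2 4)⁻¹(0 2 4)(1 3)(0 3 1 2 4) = (0 3 4)(1 2)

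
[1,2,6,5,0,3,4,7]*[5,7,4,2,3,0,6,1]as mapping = [0→7,1→4,2→6,3→0,4→5,5→2,6→3,7→1]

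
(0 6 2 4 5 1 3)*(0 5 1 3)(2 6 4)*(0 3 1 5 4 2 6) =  (0 2 6)(1 3 4 5)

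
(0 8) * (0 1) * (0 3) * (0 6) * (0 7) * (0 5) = (0 8 1 3 6 7 5)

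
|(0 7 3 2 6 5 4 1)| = 8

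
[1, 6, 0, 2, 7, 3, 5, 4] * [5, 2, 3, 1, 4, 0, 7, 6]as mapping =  [0→2, 1→7, 2→5, 3→3, 4→6, 5→1, 6→0, 7→4]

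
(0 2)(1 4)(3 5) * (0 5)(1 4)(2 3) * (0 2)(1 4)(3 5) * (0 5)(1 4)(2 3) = ()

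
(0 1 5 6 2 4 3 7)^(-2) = (0 3 2 5)(1 7 4 6)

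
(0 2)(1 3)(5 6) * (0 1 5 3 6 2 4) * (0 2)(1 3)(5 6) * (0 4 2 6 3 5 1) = (0 2 5 4 6)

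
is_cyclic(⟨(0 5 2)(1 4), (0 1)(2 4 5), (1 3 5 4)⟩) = no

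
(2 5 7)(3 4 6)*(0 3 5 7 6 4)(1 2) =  (0 3)(1 2 7)(5 6)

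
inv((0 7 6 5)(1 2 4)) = (0 5 6 7)(1 4 2)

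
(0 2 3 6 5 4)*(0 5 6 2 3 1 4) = (0 3 2 1 4 5)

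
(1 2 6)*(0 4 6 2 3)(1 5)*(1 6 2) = (0 4 2 1 3)(5 6)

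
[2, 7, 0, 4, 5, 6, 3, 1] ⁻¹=[2, 7, 0, 6, 3, 4, 5, 1] 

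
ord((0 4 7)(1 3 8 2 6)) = 15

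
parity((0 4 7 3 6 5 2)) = even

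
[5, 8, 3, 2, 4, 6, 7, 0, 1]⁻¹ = [7, 8, 3, 2, 4, 0, 5, 6, 1]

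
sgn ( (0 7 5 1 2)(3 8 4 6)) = -1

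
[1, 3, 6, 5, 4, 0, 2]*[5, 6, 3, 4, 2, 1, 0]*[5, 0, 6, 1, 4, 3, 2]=[2, 4, 5, 0, 6, 3, 1]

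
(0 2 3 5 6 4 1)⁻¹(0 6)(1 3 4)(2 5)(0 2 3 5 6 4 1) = (0 5 1)(2 4)(3 6)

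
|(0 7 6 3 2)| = 5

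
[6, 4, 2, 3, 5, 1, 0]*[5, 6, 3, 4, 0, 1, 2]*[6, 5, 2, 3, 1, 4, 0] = [2, 6, 3, 1, 5, 0, 4]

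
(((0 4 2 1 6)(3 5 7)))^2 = (0 2 6 4 1)(3 7 5)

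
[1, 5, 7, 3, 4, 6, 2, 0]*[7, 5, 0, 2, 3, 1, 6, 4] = [5, 1, 4, 2, 3, 6, 0, 7] 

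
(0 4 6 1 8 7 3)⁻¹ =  (0 3 7 8 1 6 4)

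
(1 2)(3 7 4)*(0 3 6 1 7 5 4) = (0 3 5 4 6 1 2 7)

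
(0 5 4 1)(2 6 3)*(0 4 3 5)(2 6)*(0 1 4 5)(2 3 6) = (0 1 5 6)(2 3)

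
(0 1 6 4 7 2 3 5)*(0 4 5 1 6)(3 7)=(0 6 5 4 3 1)(2 7)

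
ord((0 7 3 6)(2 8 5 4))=4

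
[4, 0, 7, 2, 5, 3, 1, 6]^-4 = [2, 3, 0, 1, 7, 6, 5, 4]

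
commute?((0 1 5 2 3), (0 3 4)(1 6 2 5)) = no:(0 1 5 2 3)*(0 3 4)(1 6 2 5) = (0 6 2 4), (0 3 4)(1 6 2 5)*(0 1 5 2 3) = (1 6 3 4)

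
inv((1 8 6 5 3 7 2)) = (1 2 7 3 5 6 8)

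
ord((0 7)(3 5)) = 2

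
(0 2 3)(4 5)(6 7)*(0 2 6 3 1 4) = (0 6 7 3 2 1 4 5)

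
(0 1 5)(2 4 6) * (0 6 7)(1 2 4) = (0 2 1 5 6 4 7)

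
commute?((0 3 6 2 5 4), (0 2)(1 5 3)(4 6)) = no:(0 3 6 2 5 4) * (0 2)(1 5 3)(4 6) = (0 1 5 6)(2 3 4), (0 2)(1 5 3)(4 6) * (0 3 6 2 5 4) = (0 5 6)(1 4 2 3)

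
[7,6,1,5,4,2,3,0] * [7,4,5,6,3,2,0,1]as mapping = [0→1,1→0,2→4,3→2,4→3,5→5,6→6,7→7]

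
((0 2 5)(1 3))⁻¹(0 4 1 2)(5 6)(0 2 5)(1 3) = (0 6)(2 4 3 5)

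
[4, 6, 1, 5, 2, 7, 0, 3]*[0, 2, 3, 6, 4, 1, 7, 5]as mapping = [0→4, 1→7, 2→2, 3→1, 4→3, 5→5, 6→0, 7→6]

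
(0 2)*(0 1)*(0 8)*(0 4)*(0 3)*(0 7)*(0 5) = (0 2 1 8 4 3 7 5)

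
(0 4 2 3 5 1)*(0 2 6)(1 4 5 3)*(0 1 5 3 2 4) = (0 3 2 5)(1 4 6)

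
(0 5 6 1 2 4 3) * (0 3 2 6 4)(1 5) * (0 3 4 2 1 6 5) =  (0 6)(1 5 2 3 4)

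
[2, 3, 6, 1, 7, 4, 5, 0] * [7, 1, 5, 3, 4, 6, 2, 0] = [5, 3, 2, 1, 0, 4, 6, 7]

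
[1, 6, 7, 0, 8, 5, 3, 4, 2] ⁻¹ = [3, 0, 8, 6, 7, 5, 1, 2, 4] 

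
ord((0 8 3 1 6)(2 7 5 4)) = 20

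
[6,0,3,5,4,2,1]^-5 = [6,0,3,5,4,2,1]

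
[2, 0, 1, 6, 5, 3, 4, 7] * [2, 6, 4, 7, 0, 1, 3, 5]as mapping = [0→4, 1→2, 2→6, 3→3, 4→1, 5→7, 6→0, 7→5]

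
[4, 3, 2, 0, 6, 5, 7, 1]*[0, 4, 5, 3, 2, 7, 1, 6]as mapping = [0→2, 1→3, 2→5, 3→0, 4→1, 5→7, 6→6, 7→4]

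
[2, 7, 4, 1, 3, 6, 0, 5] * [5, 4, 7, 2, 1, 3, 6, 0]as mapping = [0→7, 1→0, 2→1, 3→4, 4→2, 5→6, 6→5, 7→3]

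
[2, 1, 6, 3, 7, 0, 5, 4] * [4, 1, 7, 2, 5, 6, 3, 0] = [7, 1, 3, 2, 0, 4, 6, 5]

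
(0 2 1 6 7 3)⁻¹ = (0 3 7 6 1 2)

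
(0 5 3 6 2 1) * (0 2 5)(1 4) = (1 2 4)(3 6 5)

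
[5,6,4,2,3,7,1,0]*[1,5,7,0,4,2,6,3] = [2,6,4,7,0,3,5,1]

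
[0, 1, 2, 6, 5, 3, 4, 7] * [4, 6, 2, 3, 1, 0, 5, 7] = [4, 6, 2, 5, 0, 3, 1, 7] 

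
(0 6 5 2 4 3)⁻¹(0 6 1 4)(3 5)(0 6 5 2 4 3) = (0 2)(1 3 6 5)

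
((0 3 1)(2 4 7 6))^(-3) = (2 4 7 6)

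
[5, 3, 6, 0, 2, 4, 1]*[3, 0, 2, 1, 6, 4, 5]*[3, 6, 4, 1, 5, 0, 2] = [5, 6, 0, 1, 4, 2, 3]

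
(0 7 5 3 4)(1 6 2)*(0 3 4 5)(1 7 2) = (0 2 7)(1 6)(3 5 4)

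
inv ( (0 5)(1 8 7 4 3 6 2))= (0 5)(1 2 6 3 4 7 8)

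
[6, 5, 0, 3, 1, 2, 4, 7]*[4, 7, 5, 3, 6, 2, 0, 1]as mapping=[0→0, 1→2, 2→4, 3→3, 4→7, 5→5, 6→6, 7→1]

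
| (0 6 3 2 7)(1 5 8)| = 15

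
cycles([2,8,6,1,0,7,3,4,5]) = (0 2 6 3 1 8 5 7 4)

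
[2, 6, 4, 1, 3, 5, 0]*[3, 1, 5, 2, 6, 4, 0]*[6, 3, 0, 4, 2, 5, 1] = [5, 6, 1, 3, 0, 2, 4]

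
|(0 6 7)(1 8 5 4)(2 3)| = 12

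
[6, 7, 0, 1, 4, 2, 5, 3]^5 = [6, 3, 0, 7, 4, 2, 5, 1]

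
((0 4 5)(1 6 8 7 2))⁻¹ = (0 5 4)(1 2 7 8 6)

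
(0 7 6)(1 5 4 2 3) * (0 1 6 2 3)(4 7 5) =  (0 5 7 2)(1 4 3 6)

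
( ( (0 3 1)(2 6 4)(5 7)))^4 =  (0 3 1)(2 6 4)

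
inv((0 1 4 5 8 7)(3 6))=(0 7 8 5 4 1)(3 6)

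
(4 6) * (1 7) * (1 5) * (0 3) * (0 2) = (0 3 2)(1 7 5)(4 6)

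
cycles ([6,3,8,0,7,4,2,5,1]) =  (0 6 2 8 1 3)(4 7 5)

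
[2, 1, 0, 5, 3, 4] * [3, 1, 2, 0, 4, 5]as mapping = [0→2, 1→1, 2→3, 3→5, 4→0, 5→4]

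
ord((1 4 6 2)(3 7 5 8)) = 4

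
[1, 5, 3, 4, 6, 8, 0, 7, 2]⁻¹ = [6, 0, 8, 2, 3, 1, 4, 7, 5]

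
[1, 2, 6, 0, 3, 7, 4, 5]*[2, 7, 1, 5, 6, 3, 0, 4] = [7, 1, 0, 2, 5, 4, 6, 3]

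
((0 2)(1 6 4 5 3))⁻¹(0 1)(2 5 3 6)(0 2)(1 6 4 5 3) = (0 3 1 4)(2 6)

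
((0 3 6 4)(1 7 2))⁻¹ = (0 4 6 3)(1 2 7)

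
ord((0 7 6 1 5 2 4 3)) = 8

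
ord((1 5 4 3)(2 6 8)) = 12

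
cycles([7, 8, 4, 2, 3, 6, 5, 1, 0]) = (0 7 1 8) (2 4 3) (5 6) 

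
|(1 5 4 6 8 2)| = 6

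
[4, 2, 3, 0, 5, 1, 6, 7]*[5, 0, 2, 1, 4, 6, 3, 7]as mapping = [0→4, 1→2, 2→1, 3→5, 4→6, 5→0, 6→3, 7→7]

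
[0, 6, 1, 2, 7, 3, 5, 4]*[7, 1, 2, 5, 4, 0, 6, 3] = [7, 6, 1, 2, 3, 5, 0, 4]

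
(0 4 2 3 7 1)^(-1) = (0 1 7 3 2 4)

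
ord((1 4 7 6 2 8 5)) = 7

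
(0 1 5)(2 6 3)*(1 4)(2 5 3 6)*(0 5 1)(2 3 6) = (0 4)(1 6 2 3)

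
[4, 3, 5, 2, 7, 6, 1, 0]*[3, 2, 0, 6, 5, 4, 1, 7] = [5, 6, 4, 0, 7, 1, 2, 3]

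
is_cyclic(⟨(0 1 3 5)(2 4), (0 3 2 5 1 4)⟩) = no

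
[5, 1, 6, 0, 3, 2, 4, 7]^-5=[5, 1, 6, 0, 3, 2, 4, 7]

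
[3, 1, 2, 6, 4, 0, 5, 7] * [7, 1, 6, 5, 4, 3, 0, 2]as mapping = [0→5, 1→1, 2→6, 3→0, 4→4, 5→7, 6→3, 7→2]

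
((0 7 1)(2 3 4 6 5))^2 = (0 1 7)(2 4 5 3 6)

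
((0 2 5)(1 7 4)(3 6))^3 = (3 6)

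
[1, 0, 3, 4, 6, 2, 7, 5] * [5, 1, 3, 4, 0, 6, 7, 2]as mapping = [0→1, 1→5, 2→4, 3→0, 4→7, 5→3, 6→2, 7→6]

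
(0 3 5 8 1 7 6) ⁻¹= (0 6 7 1 8 5 3) 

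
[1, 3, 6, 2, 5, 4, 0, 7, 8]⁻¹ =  [6, 0, 3, 1, 5, 4, 2, 7, 8]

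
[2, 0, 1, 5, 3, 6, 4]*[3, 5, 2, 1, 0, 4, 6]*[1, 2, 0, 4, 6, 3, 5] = [0, 4, 3, 6, 2, 5, 1]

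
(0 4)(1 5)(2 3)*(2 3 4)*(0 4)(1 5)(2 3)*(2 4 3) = (0 2)(3 4)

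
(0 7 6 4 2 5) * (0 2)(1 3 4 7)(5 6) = (0 1 3 4)(2 6 7 5)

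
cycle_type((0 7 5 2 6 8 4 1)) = 8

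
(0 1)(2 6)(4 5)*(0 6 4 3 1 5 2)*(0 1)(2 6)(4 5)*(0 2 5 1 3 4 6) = (0 6 3 2 1 5 4)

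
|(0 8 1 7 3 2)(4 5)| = 6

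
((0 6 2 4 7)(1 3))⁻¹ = (0 7 4 2 6)(1 3)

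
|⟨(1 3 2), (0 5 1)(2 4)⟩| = 720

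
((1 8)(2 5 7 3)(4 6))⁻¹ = (1 8)(2 3 7 5)(4 6)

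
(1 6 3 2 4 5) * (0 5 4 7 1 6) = (0 5 6 3 2 7 1)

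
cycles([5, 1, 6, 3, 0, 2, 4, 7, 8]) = (0 5 2 6 4)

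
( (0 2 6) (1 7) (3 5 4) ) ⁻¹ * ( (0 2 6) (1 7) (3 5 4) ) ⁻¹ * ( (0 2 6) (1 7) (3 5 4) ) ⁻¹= (1 7) 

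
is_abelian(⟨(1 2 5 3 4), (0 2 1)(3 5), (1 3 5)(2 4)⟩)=no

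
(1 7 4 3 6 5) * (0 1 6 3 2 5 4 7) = (0 1)(2 5 6 4)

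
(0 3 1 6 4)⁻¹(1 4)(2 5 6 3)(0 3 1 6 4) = (0 6)(1 2 5 4)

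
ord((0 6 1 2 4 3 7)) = 7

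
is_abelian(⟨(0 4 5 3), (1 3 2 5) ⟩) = no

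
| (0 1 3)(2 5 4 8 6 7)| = 6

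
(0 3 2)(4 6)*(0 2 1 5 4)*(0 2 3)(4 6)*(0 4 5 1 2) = (0 4 5 6)(2 3)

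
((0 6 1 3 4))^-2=(0 3 6 4 1)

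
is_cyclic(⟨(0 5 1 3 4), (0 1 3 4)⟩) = no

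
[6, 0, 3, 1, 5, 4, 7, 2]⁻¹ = [1, 3, 7, 2, 5, 4, 0, 6]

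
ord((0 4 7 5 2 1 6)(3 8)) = 14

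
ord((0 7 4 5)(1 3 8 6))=4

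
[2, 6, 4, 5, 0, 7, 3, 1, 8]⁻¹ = [4, 7, 0, 6, 2, 3, 1, 5, 8]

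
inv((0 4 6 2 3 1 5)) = (0 5 1 3 2 6 4)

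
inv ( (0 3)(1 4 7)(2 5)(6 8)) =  (0 3)(1 7 4)(2 5)(6 8)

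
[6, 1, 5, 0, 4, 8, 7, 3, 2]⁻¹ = [3, 1, 8, 7, 4, 2, 0, 6, 5]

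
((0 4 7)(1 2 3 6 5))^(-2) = (0 4 7)(1 6 2 5 3)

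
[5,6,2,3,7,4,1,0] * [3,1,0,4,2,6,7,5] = [6,7,0,4,5,2,1,3]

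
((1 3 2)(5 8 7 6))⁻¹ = (1 2 3)(5 6 7 8)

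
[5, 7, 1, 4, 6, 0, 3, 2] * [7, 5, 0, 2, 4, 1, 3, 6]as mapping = [0→1, 1→6, 2→5, 3→4, 4→3, 5→7, 6→2, 7→0]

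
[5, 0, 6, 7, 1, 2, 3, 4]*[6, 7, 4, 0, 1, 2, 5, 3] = [2, 6, 5, 3, 7, 4, 0, 1]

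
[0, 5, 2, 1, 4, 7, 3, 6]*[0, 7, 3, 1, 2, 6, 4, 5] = [0, 6, 3, 7, 2, 5, 1, 4]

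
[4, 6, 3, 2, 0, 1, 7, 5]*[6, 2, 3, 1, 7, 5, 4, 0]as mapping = [0→7, 1→4, 2→1, 3→3, 4→6, 5→2, 6→0, 7→5]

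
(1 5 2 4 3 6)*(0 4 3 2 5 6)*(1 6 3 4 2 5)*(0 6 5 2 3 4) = (0 3 6 5 1 4 2)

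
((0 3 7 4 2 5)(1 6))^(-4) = (0 7 2)(3 4 5)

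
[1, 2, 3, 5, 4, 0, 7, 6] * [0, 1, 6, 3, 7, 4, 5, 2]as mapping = [0→1, 1→6, 2→3, 3→4, 4→7, 5→0, 6→2, 7→5]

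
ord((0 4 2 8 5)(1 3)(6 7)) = 10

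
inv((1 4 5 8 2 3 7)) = (1 7 3 2 8 5 4)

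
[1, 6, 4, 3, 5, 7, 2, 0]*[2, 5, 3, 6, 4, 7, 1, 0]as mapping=[0→5, 1→1, 2→4, 3→6, 4→7, 5→0, 6→3, 7→2]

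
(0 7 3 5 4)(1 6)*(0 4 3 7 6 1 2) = (0 6 2)(3 5)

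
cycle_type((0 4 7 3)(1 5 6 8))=4^2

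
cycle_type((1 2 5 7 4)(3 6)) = 2.5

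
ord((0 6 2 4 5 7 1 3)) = 8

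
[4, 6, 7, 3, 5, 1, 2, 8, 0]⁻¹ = [8, 5, 6, 3, 0, 4, 1, 2, 7]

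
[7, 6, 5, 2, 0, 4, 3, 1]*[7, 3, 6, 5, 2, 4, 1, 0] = [0, 1, 4, 6, 7, 2, 5, 3]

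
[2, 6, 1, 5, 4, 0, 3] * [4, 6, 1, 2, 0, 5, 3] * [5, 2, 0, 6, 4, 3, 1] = [2, 6, 1, 3, 5, 4, 0]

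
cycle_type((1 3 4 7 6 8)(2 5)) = 2.6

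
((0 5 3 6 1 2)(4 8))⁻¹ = (0 2 1 6 3 5)(4 8)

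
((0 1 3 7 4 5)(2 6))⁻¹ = (0 5 4 7 3 1)(2 6)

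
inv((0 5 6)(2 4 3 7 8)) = (0 6 5)(2 8 7 3 4)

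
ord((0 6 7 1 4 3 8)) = 7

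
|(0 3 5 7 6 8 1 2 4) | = 9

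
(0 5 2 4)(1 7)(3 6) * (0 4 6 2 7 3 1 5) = (1 3 2 6)(5 7)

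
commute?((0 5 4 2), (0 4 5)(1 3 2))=no:(0 5 4 2)*(0 4 5)(1 3 2)=(1 3 2 4), (0 4 5)(1 3 2)*(0 5 4 2)=(0 2 1 3)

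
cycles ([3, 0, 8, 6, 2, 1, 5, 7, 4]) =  (0 3 6 5 1)(2 8 4)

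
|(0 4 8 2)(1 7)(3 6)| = 4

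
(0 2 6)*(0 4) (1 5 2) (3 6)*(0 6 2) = (0 1 5) (2 3) (4 6) 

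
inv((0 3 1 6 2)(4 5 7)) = (0 2 6 1 3)(4 7 5)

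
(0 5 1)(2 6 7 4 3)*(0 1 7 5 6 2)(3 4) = (0 6 5 7 3)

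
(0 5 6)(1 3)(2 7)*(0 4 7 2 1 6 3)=(0 5 3 6 4 7 1)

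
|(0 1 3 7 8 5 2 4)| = 8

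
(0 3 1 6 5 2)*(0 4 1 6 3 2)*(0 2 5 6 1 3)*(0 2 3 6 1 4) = (0 5 3 4 6 1 2)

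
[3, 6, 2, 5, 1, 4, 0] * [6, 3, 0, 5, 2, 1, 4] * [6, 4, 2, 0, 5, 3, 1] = [3, 5, 6, 4, 0, 2, 1]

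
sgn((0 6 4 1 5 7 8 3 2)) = 1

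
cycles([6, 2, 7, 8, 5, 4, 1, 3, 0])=(0 6 1 2 7 3 8)(4 5)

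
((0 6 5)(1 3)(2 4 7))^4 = (0 6 5)(2 4 7)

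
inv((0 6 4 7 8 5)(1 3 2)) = (0 5 8 7 4 6)(1 2 3)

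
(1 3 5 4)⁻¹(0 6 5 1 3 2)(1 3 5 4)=(0 6 4 3 5 2)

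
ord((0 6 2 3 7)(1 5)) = 10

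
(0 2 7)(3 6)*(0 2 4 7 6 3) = (0 4 7 2 6)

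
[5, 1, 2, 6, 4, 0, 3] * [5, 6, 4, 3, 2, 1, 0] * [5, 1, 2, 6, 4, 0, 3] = [1, 3, 4, 5, 2, 0, 6]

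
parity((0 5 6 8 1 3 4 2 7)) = even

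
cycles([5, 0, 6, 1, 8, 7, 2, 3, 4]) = (0 5 7 3 1)(2 6)(4 8)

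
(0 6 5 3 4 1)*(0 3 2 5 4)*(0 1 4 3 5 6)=(1 5 2 6 3) 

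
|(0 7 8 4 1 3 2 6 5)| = 9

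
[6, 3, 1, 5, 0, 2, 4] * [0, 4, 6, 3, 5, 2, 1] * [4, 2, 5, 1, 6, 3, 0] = [2, 1, 6, 5, 4, 0, 3]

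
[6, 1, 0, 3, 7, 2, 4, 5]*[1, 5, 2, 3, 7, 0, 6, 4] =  [6, 5, 1, 3, 4, 2, 7, 0]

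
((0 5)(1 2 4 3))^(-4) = ()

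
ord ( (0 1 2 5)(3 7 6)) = 12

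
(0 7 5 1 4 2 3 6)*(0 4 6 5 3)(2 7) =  (0 2)(1 6 4 7 3 5)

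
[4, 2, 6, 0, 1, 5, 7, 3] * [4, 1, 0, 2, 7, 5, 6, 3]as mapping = [0→7, 1→0, 2→6, 3→4, 4→1, 5→5, 6→3, 7→2]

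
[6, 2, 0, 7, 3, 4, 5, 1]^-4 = [3, 5, 4, 0, 2, 1, 7, 6]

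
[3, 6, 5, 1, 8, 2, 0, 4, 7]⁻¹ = [6, 3, 5, 0, 7, 2, 1, 8, 4]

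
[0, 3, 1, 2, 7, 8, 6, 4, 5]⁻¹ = [0, 2, 3, 1, 7, 8, 6, 4, 5]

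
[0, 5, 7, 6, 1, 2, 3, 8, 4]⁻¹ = [0, 4, 5, 6, 8, 1, 3, 2, 7]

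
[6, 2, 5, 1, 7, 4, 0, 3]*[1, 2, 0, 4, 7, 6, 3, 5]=[3, 0, 6, 2, 5, 7, 1, 4]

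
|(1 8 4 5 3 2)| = 6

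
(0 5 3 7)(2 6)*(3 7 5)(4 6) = (0 3 5 7)(2 4 6)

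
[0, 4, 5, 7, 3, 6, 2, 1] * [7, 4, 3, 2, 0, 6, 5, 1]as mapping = [0→7, 1→0, 2→6, 3→1, 4→2, 5→5, 6→3, 7→4]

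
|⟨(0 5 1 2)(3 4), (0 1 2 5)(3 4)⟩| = 24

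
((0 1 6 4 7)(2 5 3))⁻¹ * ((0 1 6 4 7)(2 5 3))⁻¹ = (0 4 1 7 6)(2 5 3)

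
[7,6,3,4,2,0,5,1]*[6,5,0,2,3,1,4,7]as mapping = [0→7,1→4,2→2,3→3,4→0,5→6,6→1,7→5]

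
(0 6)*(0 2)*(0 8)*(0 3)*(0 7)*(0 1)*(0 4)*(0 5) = (0 6 2 8 3 7 1 4 5)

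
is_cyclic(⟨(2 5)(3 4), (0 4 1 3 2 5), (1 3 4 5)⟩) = no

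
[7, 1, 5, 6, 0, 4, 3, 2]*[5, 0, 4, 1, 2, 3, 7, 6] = [6, 0, 3, 7, 5, 2, 1, 4]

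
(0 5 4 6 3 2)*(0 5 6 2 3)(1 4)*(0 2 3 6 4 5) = (0 4 3 6 2)(1 5)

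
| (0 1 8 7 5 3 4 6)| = 8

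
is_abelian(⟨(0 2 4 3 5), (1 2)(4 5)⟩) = no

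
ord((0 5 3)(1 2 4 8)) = 12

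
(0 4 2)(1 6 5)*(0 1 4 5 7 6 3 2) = (0 5 4)(1 3 2)(6 7)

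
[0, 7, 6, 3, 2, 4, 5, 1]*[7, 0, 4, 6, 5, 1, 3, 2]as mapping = [0→7, 1→2, 2→3, 3→6, 4→4, 5→5, 6→1, 7→0]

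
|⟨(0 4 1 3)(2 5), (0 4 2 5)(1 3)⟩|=36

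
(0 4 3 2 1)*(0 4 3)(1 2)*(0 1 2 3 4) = (0 4 1)(2 3)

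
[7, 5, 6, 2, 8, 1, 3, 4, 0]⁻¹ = [8, 5, 3, 6, 7, 1, 2, 0, 4]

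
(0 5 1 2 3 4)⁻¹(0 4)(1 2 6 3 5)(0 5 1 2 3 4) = (0 5)(1 2 3 6 4)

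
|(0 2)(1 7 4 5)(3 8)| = 4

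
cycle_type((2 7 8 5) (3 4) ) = 2.4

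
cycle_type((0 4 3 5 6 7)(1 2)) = 2.6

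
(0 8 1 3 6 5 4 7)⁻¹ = (0 7 4 5 6 3 1 8)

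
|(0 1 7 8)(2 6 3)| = 12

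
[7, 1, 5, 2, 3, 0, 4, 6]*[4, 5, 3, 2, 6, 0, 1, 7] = [7, 5, 0, 3, 2, 4, 6, 1]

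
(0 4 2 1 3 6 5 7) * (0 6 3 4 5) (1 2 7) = (0 5 1 4 7 6) 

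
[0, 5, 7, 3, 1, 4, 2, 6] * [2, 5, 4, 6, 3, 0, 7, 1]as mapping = [0→2, 1→0, 2→1, 3→6, 4→5, 5→3, 6→4, 7→7]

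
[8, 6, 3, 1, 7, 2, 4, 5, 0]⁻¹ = [8, 3, 5, 2, 6, 7, 1, 4, 0]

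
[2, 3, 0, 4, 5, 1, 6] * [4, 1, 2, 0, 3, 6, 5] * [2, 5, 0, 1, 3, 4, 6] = [0, 2, 3, 1, 6, 5, 4]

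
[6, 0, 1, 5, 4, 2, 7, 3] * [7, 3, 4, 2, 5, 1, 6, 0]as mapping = [0→6, 1→7, 2→3, 3→1, 4→5, 5→4, 6→0, 7→2]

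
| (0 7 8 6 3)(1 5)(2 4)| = 10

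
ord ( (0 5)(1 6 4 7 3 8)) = 6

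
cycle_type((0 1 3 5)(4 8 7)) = 3.4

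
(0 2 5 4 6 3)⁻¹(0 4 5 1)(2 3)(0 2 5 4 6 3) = (0 5)(1 2 6 4)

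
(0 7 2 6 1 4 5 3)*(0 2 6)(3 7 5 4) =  (0 5 7 6 1 3 2)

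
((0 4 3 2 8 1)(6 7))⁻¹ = (0 1 8 2 3 4)(6 7)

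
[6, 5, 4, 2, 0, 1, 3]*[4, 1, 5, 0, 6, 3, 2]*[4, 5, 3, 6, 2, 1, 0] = [3, 6, 0, 1, 2, 5, 4]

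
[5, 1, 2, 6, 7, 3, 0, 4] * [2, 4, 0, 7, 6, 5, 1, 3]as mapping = [0→5, 1→4, 2→0, 3→1, 4→3, 5→7, 6→2, 7→6]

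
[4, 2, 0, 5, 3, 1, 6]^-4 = [3, 0, 4, 1, 5, 2, 6]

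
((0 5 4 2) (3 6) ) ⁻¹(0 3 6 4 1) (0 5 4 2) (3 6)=(1 5 6 3 2) 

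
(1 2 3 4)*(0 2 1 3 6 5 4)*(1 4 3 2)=(0 1 4 2 6 5 3)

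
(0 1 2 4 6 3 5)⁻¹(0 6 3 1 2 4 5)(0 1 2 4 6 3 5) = (0 1 3 5 2 4 6)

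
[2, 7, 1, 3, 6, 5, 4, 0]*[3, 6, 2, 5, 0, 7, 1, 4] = [2, 4, 6, 5, 1, 7, 0, 3]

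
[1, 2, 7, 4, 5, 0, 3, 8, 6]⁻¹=[5, 0, 1, 6, 3, 4, 8, 2, 7]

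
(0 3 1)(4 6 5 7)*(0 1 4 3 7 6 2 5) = (0 7 3 4 2 5 6)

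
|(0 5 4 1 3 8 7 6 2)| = 9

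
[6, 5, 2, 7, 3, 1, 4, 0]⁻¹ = [7, 5, 2, 4, 6, 1, 0, 3]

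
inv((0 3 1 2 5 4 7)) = (0 7 4 5 2 1 3)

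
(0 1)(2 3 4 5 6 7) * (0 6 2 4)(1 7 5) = (0 7 4 1 6 5 2 3)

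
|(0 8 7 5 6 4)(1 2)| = 6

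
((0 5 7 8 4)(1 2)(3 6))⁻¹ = (0 4 8 7 5)(1 2)(3 6)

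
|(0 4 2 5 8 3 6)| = 7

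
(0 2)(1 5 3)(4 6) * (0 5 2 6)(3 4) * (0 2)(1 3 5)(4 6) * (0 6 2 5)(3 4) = (0 3 4 5 2 1 6)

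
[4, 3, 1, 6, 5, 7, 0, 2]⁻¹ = [6, 2, 7, 1, 0, 4, 3, 5]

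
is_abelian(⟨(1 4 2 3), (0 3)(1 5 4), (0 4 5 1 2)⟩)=no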